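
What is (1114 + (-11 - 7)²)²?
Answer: 2067844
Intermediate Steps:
(1114 + (-11 - 7)²)² = (1114 + (-18)²)² = (1114 + 324)² = 1438² = 2067844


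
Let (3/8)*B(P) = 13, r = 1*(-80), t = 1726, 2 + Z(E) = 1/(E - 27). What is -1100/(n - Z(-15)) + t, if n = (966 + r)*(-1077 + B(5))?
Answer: 66946793098/38787223 ≈ 1726.0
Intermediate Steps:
Z(E) = -2 + 1/(-27 + E) (Z(E) = -2 + 1/(E - 27) = -2 + 1/(-27 + E))
r = -80
B(P) = 104/3 (B(P) = (8/3)*13 = 104/3)
n = -2770522/3 (n = (966 - 80)*(-1077 + 104/3) = 886*(-3127/3) = -2770522/3 ≈ -9.2351e+5)
-1100/(n - Z(-15)) + t = -1100/(-2770522/3 - (55 - 2*(-15))/(-27 - 15)) + 1726 = -1100/(-2770522/3 - (55 + 30)/(-42)) + 1726 = -1100/(-2770522/3 - (-1)*85/42) + 1726 = -1100/(-2770522/3 - 1*(-85/42)) + 1726 = -1100/(-2770522/3 + 85/42) + 1726 = -1100/(-38787223/42) + 1726 = -1100*(-42/38787223) + 1726 = 46200/38787223 + 1726 = 66946793098/38787223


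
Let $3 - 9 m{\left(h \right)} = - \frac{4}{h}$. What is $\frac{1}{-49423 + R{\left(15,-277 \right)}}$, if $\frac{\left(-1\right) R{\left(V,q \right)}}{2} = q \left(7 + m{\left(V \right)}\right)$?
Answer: $- \frac{135}{6121429} \approx -2.2054 \cdot 10^{-5}$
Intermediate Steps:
$m{\left(h \right)} = \frac{1}{3} + \frac{4}{9 h}$ ($m{\left(h \right)} = \frac{1}{3} - \frac{\left(-4\right) \frac{1}{h}}{9} = \frac{1}{3} + \frac{4}{9 h}$)
$R{\left(V,q \right)} = - 2 q \left(7 + \frac{4 + 3 V}{9 V}\right)$
$\frac{1}{-49423 + R{\left(15,-277 \right)}} = \frac{1}{-49423 - - \frac{1108 \left(2 + 33 \cdot 15\right)}{9 \cdot 15}} = \frac{1}{-49423 - \left(- \frac{1108}{9}\right) \frac{1}{15} \left(2 + 495\right)} = \frac{1}{-49423 - \left(- \frac{1108}{9}\right) \frac{1}{15} \cdot 497} = \frac{1}{-49423 + \frac{550676}{135}} = \frac{1}{- \frac{6121429}{135}} = - \frac{135}{6121429}$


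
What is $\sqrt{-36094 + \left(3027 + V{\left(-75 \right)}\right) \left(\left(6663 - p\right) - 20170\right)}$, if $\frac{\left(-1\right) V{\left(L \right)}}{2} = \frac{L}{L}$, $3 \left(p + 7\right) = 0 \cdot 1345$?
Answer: $i \sqrt{40873594} \approx 6393.3 i$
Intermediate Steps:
$p = -7$ ($p = -7 + \frac{0 \cdot 1345}{3} = -7 + \frac{1}{3} \cdot 0 = -7 + 0 = -7$)
$V{\left(L \right)} = -2$ ($V{\left(L \right)} = - 2 \frac{L}{L} = \left(-2\right) 1 = -2$)
$\sqrt{-36094 + \left(3027 + V{\left(-75 \right)}\right) \left(\left(6663 - p\right) - 20170\right)} = \sqrt{-36094 + \left(3027 - 2\right) \left(\left(6663 - -7\right) - 20170\right)} = \sqrt{-36094 + 3025 \left(\left(6663 + 7\right) - 20170\right)} = \sqrt{-36094 + 3025 \left(6670 - 20170\right)} = \sqrt{-36094 + 3025 \left(-13500\right)} = \sqrt{-36094 - 40837500} = \sqrt{-40873594} = i \sqrt{40873594}$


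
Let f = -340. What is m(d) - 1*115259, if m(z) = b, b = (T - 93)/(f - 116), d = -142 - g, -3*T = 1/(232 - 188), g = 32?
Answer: -6937657451/60192 ≈ -1.1526e+5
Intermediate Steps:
T = -1/132 (T = -1/(3*(232 - 188)) = -1/3/44 = -1/3*1/44 = -1/132 ≈ -0.0075758)
d = -174 (d = -142 - 1*32 = -142 - 32 = -174)
b = 12277/60192 (b = (-1/132 - 93)/(-340 - 116) = -12277/132/(-456) = -12277/132*(-1/456) = 12277/60192 ≈ 0.20396)
m(z) = 12277/60192
m(d) - 1*115259 = 12277/60192 - 1*115259 = 12277/60192 - 115259 = -6937657451/60192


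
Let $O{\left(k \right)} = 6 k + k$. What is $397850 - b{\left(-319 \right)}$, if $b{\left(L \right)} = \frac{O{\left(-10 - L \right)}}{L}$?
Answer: $\frac{126916313}{319} \approx 3.9786 \cdot 10^{5}$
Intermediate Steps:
$O{\left(k \right)} = 7 k$
$b{\left(L \right)} = \frac{-70 - 7 L}{L}$ ($b{\left(L \right)} = \frac{7 \left(-10 - L\right)}{L} = \frac{-70 - 7 L}{L}$)
$397850 - b{\left(-319 \right)} = 397850 - \left(-7 - \frac{70}{-319}\right) = 397850 - \left(-7 - - \frac{70}{319}\right) = 397850 - \left(-7 + \frac{70}{319}\right) = 397850 - - \frac{2163}{319} = 397850 + \frac{2163}{319} = \frac{126916313}{319}$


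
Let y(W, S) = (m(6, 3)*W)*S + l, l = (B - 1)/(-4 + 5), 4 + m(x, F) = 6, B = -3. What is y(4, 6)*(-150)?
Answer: -6600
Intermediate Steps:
m(x, F) = 2 (m(x, F) = -4 + 6 = 2)
l = -4 (l = (-3 - 1)/(-4 + 5) = -4/1 = -4*1 = -4)
y(W, S) = -4 + 2*S*W (y(W, S) = (2*W)*S - 4 = 2*S*W - 4 = -4 + 2*S*W)
y(4, 6)*(-150) = (-4 + 2*6*4)*(-150) = (-4 + 48)*(-150) = 44*(-150) = -6600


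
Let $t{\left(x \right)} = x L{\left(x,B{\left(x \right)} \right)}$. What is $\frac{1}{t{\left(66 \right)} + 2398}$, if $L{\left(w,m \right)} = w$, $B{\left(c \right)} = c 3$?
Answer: $\frac{1}{6754} \approx 0.00014806$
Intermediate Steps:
$B{\left(c \right)} = 3 c$
$t{\left(x \right)} = x^{2}$ ($t{\left(x \right)} = x x = x^{2}$)
$\frac{1}{t{\left(66 \right)} + 2398} = \frac{1}{66^{2} + 2398} = \frac{1}{4356 + 2398} = \frac{1}{6754}$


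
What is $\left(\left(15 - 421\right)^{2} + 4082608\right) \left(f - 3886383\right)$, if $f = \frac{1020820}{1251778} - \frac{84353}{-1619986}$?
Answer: $- \frac{8368579516597763137746810}{506965708777} \approx -1.6507 \cdot 10^{13}$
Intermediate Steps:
$f = \frac{879652669077}{1013931417554}$ ($f = 1020820 \cdot \frac{1}{1251778} - - \frac{84353}{1619986} = \frac{510410}{625889} + \frac{84353}{1619986} = \frac{879652669077}{1013931417554} \approx 0.86757$)
$\left(\left(15 - 421\right)^{2} + 4082608\right) \left(f - 3886383\right) = \left(\left(15 - 421\right)^{2} + 4082608\right) \left(\frac{879652669077}{1013931417554} - 3886383\right) = \left(\left(-406\right)^{2} + 4082608\right) \left(- \frac{3940524944695098105}{1013931417554}\right) = \left(164836 + 4082608\right) \left(- \frac{3940524944695098105}{1013931417554}\right) = 4247444 \left(- \frac{3940524944695098105}{1013931417554}\right) = - \frac{8368579516597763137746810}{506965708777}$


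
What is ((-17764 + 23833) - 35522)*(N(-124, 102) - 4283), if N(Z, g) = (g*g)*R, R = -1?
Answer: 432576211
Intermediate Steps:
N(Z, g) = -g**2 (N(Z, g) = (g*g)*(-1) = g**2*(-1) = -g**2)
((-17764 + 23833) - 35522)*(N(-124, 102) - 4283) = ((-17764 + 23833) - 35522)*(-1*102**2 - 4283) = (6069 - 35522)*(-1*10404 - 4283) = -29453*(-10404 - 4283) = -29453*(-14687) = 432576211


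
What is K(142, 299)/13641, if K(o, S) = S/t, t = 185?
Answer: 299/2523585 ≈ 0.00011848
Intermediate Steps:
K(o, S) = S/185
K(142, 299)/13641 = ((1/185)*299)/13641 = (299/185)*(1/13641) = 299/2523585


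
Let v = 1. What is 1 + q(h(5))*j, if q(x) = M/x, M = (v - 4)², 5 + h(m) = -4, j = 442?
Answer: -441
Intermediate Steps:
h(m) = -9 (h(m) = -5 - 4 = -9)
M = 9 (M = (1 - 4)² = (-3)² = 9)
q(x) = 9/x
1 + q(h(5))*j = 1 + (9/(-9))*442 = 1 + (9*(-⅑))*442 = 1 - 1*442 = 1 - 442 = -441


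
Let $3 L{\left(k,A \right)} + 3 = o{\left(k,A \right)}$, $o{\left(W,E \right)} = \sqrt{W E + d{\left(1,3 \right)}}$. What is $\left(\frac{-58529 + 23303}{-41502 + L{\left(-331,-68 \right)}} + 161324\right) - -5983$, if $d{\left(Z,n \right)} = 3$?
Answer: $\frac{1296842333451546}{7751234285} + \frac{52839 \sqrt{22511}}{7751234285} \approx 1.6731 \cdot 10^{5}$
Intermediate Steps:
$o{\left(W,E \right)} = \sqrt{3 + E W}$ ($o{\left(W,E \right)} = \sqrt{W E + 3} = \sqrt{E W + 3} = \sqrt{3 + E W}$)
$L{\left(k,A \right)} = -1 + \frac{\sqrt{3 + A k}}{3}$
$\left(\frac{-58529 + 23303}{-41502 + L{\left(-331,-68 \right)}} + 161324\right) - -5983 = \left(\frac{-58529 + 23303}{-41502 - \left(1 - \frac{\sqrt{3 - -22508}}{3}\right)} + 161324\right) - -5983 = \left(- \frac{35226}{-41502 - \left(1 - \frac{\sqrt{3 + 22508}}{3}\right)} + 161324\right) + 5983 = \left(- \frac{35226}{-41502 - \left(1 - \frac{\sqrt{22511}}{3}\right)} + 161324\right) + 5983 = \left(- \frac{35226}{-41503 + \frac{\sqrt{22511}}{3}} + 161324\right) + 5983 = \left(161324 - \frac{35226}{-41503 + \frac{\sqrt{22511}}{3}}\right) + 5983 = 167307 - \frac{35226}{-41503 + \frac{\sqrt{22511}}{3}}$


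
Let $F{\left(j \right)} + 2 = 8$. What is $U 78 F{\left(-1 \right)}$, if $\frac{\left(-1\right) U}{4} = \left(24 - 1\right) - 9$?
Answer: $-26208$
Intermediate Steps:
$F{\left(j \right)} = 6$ ($F{\left(j \right)} = -2 + 8 = 6$)
$U = -56$ ($U = - 4 \left(\left(24 - 1\right) - 9\right) = - 4 \left(23 - 9\right) = \left(-4\right) 14 = -56$)
$U 78 F{\left(-1 \right)} = \left(-56\right) 78 \cdot 6 = \left(-4368\right) 6 = -26208$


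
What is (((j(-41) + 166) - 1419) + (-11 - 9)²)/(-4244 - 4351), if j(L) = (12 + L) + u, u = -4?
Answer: 886/8595 ≈ 0.10308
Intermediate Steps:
j(L) = 8 + L (j(L) = (12 + L) - 4 = 8 + L)
(((j(-41) + 166) - 1419) + (-11 - 9)²)/(-4244 - 4351) = ((((8 - 41) + 166) - 1419) + (-11 - 9)²)/(-4244 - 4351) = (((-33 + 166) - 1419) + (-20)²)/(-8595) = ((133 - 1419) + 400)*(-1/8595) = (-1286 + 400)*(-1/8595) = -886*(-1/8595) = 886/8595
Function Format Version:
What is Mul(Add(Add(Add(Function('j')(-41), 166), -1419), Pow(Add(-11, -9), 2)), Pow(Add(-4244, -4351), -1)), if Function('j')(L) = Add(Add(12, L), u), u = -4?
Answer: Rational(886, 8595) ≈ 0.10308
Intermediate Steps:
Function('j')(L) = Add(8, L) (Function('j')(L) = Add(Add(12, L), -4) = Add(8, L))
Mul(Add(Add(Add(Function('j')(-41), 166), -1419), Pow(Add(-11, -9), 2)), Pow(Add(-4244, -4351), -1)) = Mul(Add(Add(Add(Add(8, -41), 166), -1419), Pow(Add(-11, -9), 2)), Pow(Add(-4244, -4351), -1)) = Mul(Add(Add(Add(-33, 166), -1419), Pow(-20, 2)), Pow(-8595, -1)) = Mul(Add(Add(133, -1419), 400), Rational(-1, 8595)) = Mul(Add(-1286, 400), Rational(-1, 8595)) = Mul(-886, Rational(-1, 8595)) = Rational(886, 8595)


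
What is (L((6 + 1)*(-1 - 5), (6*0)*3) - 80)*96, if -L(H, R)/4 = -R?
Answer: -7680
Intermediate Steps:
L(H, R) = 4*R (L(H, R) = -(-4)*R = 4*R)
(L((6 + 1)*(-1 - 5), (6*0)*3) - 80)*96 = (4*((6*0)*3) - 80)*96 = (4*(0*3) - 80)*96 = (4*0 - 80)*96 = (0 - 80)*96 = -80*96 = -7680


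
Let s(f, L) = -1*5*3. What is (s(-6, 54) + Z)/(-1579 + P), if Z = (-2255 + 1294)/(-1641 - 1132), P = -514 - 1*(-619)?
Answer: 1847/185791 ≈ 0.0099413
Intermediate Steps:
P = 105 (P = -514 + 619 = 105)
Z = 961/2773 (Z = -961/(-2773) = -961*(-1/2773) = 961/2773 ≈ 0.34656)
s(f, L) = -15 (s(f, L) = -5*3 = -15)
(s(-6, 54) + Z)/(-1579 + P) = (-15 + 961/2773)/(-1579 + 105) = -40634/2773/(-1474) = -40634/2773*(-1/1474) = 1847/185791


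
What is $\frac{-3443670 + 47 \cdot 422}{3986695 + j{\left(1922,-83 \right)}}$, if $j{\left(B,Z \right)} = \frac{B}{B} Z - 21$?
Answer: $- \frac{3423836}{3986591} \approx -0.85884$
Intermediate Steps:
$j{\left(B,Z \right)} = -21 + Z$ ($j{\left(B,Z \right)} = 1 Z - 21 = Z - 21 = -21 + Z$)
$\frac{-3443670 + 47 \cdot 422}{3986695 + j{\left(1922,-83 \right)}} = \frac{-3443670 + 47 \cdot 422}{3986695 - 104} = \frac{-3443670 + 19834}{3986695 - 104} = - \frac{3423836}{3986591}$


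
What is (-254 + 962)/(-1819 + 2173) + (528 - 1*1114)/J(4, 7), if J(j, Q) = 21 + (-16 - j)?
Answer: -584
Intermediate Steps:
J(j, Q) = 5 - j
(-254 + 962)/(-1819 + 2173) + (528 - 1*1114)/J(4, 7) = (-254 + 962)/(-1819 + 2173) + (528 - 1*1114)/(5 - 1*4) = 708/354 + (528 - 1114)/(5 - 4) = 708*(1/354) - 586/1 = 2 - 586*1 = 2 - 586 = -584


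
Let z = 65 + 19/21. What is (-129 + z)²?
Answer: 1755625/441 ≈ 3981.0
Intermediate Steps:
z = 1384/21 (z = 65 + 19*(1/21) = 65 + 19/21 = 1384/21 ≈ 65.905)
(-129 + z)² = (-129 + 1384/21)² = (-1325/21)² = 1755625/441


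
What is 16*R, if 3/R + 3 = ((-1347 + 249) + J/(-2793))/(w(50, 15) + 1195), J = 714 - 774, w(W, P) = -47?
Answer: -25650912/2114291 ≈ -12.132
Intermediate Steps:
J = -60
R = -1603182/2114291 (R = 3/(-3 + ((-1347 + 249) - 60/(-2793))/(-47 + 1195)) = 3/(-3 + (-1098 - 60*(-1/2793))/1148) = 3/(-3 + (-1098 + 20/931)*(1/1148)) = 3/(-3 - 1022218/931*1/1148) = 3/(-3 - 511109/534394) = 3/(-2114291/534394) = 3*(-534394/2114291) = -1603182/2114291 ≈ -0.75826)
16*R = 16*(-1603182/2114291) = -25650912/2114291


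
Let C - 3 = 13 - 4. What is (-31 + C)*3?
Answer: -57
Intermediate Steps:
C = 12 (C = 3 + (13 - 4) = 3 + 9 = 12)
(-31 + C)*3 = (-31 + 12)*3 = -19*3 = -57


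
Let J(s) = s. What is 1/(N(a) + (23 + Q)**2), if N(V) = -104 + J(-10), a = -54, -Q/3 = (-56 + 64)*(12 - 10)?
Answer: 1/511 ≈ 0.0019569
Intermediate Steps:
Q = -48 (Q = -3*(-56 + 64)*(12 - 10) = -24*2 = -3*16 = -48)
N(V) = -114 (N(V) = -104 - 10 = -114)
1/(N(a) + (23 + Q)**2) = 1/(-114 + (23 - 48)**2) = 1/(-114 + (-25)**2) = 1/(-114 + 625) = 1/511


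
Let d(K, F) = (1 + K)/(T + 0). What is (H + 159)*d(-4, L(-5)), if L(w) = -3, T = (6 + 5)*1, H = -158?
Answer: -3/11 ≈ -0.27273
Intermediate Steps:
T = 11 (T = 11*1 = 11)
d(K, F) = 1/11 + K/11 (d(K, F) = (1 + K)/(11 + 0) = (1 + K)/11 = (1 + K)*(1/11) = 1/11 + K/11)
(H + 159)*d(-4, L(-5)) = (-158 + 159)*(1/11 + (1/11)*(-4)) = 1*(1/11 - 4/11) = 1*(-3/11) = -3/11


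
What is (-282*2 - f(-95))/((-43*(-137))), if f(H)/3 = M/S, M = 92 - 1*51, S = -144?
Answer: -27031/282768 ≈ -0.095594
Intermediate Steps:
M = 41 (M = 92 - 51 = 41)
f(H) = -41/48 (f(H) = 3*(41/(-144)) = 3*(41*(-1/144)) = 3*(-41/144) = -41/48)
(-282*2 - f(-95))/((-43*(-137))) = (-282*2 - 1*(-41/48))/((-43*(-137))) = (-564 + 41/48)/5891 = -27031/48*1/5891 = -27031/282768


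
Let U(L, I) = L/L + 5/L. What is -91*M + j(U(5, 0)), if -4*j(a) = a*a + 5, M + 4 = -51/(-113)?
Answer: 144947/452 ≈ 320.68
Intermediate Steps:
M = -401/113 (M = -4 - 51/(-113) = -4 - 51*(-1/113) = -4 + 51/113 = -401/113 ≈ -3.5487)
U(L, I) = 1 + 5/L
j(a) = -5/4 - a²/4 (j(a) = -(a*a + 5)/4 = -(a² + 5)/4 = -(5 + a²)/4 = -5/4 - a²/4)
-91*M + j(U(5, 0)) = -91*(-401/113) + (-5/4 - (5 + 5)²/25/4) = 36491/113 + (-5/4 - ((⅕)*10)²/4) = 36491/113 + (-5/4 - ¼*2²) = 36491/113 + (-5/4 - ¼*4) = 36491/113 + (-5/4 - 1) = 36491/113 - 9/4 = 144947/452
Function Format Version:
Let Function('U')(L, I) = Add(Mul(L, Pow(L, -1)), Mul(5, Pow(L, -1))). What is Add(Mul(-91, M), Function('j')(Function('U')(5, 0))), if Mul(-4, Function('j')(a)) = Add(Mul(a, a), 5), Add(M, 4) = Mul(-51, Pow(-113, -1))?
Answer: Rational(144947, 452) ≈ 320.68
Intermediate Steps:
M = Rational(-401, 113) (M = Add(-4, Mul(-51, Pow(-113, -1))) = Add(-4, Mul(-51, Rational(-1, 113))) = Add(-4, Rational(51, 113)) = Rational(-401, 113) ≈ -3.5487)
Function('U')(L, I) = Add(1, Mul(5, Pow(L, -1)))
Function('j')(a) = Add(Rational(-5, 4), Mul(Rational(-1, 4), Pow(a, 2))) (Function('j')(a) = Mul(Rational(-1, 4), Add(Mul(a, a), 5)) = Mul(Rational(-1, 4), Add(Pow(a, 2), 5)) = Mul(Rational(-1, 4), Add(5, Pow(a, 2))) = Add(Rational(-5, 4), Mul(Rational(-1, 4), Pow(a, 2))))
Add(Mul(-91, M), Function('j')(Function('U')(5, 0))) = Add(Mul(-91, Rational(-401, 113)), Add(Rational(-5, 4), Mul(Rational(-1, 4), Pow(Mul(Pow(5, -1), Add(5, 5)), 2)))) = Add(Rational(36491, 113), Add(Rational(-5, 4), Mul(Rational(-1, 4), Pow(Mul(Rational(1, 5), 10), 2)))) = Add(Rational(36491, 113), Add(Rational(-5, 4), Mul(Rational(-1, 4), Pow(2, 2)))) = Add(Rational(36491, 113), Add(Rational(-5, 4), Mul(Rational(-1, 4), 4))) = Add(Rational(36491, 113), Add(Rational(-5, 4), -1)) = Add(Rational(36491, 113), Rational(-9, 4)) = Rational(144947, 452)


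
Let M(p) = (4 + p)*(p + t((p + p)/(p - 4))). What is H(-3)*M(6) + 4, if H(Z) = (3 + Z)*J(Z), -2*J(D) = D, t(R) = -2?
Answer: 4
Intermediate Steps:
J(D) = -D/2
H(Z) = -Z*(3 + Z)/2 (H(Z) = (3 + Z)*(-Z/2) = -Z*(3 + Z)/2)
M(p) = (-2 + p)*(4 + p) (M(p) = (4 + p)*(p - 2) = (4 + p)*(-2 + p) = (-2 + p)*(4 + p))
H(-3)*M(6) + 4 = (-½*(-3)*(3 - 3))*(-8 + 6² + 2*6) + 4 = (-½*(-3)*0)*(-8 + 36 + 12) + 4 = 0*40 + 4 = 0 + 4 = 4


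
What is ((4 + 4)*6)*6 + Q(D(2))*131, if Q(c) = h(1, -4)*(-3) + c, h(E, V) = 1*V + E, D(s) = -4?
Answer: 943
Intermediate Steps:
h(E, V) = E + V (h(E, V) = V + E = E + V)
Q(c) = 9 + c (Q(c) = (1 - 4)*(-3) + c = -3*(-3) + c = 9 + c)
((4 + 4)*6)*6 + Q(D(2))*131 = ((4 + 4)*6)*6 + (9 - 4)*131 = (8*6)*6 + 5*131 = 48*6 + 655 = 288 + 655 = 943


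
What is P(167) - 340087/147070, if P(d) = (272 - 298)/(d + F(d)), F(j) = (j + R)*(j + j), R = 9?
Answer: -1822935687/788174870 ≈ -2.3129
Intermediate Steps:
F(j) = 2*j*(9 + j) (F(j) = (j + 9)*(j + j) = (9 + j)*(2*j) = 2*j*(9 + j))
P(d) = -26/(d + 2*d*(9 + d)) (P(d) = (272 - 298)/(d + 2*d*(9 + d)) = -26/(d + 2*d*(9 + d)))
P(167) - 340087/147070 = -26/(167*(19 + 2*167)) - 340087/147070 = -26*1/167/(19 + 334) - 340087*1/147070 = -26*1/167/353 - 30917/13370 = -26*1/167*1/353 - 30917/13370 = -26/58951 - 30917/13370 = -1822935687/788174870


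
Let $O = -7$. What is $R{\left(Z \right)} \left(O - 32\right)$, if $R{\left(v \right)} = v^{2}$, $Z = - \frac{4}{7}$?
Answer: $- \frac{624}{49} \approx -12.735$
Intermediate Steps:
$Z = - \frac{4}{7}$ ($Z = \left(-4\right) \frac{1}{7} = - \frac{4}{7} \approx -0.57143$)
$R{\left(Z \right)} \left(O - 32\right) = \left(- \frac{4}{7}\right)^{2} \left(-7 - 32\right) = \frac{16}{49} \left(-39\right) = - \frac{624}{49}$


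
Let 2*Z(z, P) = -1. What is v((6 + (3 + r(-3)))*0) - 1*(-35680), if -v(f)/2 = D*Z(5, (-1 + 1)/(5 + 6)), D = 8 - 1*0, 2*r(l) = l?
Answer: 35688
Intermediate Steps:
Z(z, P) = -1/2 (Z(z, P) = (1/2)*(-1) = -1/2)
r(l) = l/2
D = 8 (D = 8 + 0 = 8)
v(f) = 8 (v(f) = -16*(-1)/2 = -2*(-4) = 8)
v((6 + (3 + r(-3)))*0) - 1*(-35680) = 8 - 1*(-35680) = 8 + 35680 = 35688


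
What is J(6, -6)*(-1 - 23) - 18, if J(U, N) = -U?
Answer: 126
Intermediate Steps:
J(6, -6)*(-1 - 23) - 18 = (-1*6)*(-1 - 23) - 18 = -6*(-24) - 18 = 144 - 18 = 126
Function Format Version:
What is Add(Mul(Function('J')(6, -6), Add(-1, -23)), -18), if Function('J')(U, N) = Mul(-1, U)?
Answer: 126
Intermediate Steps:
Add(Mul(Function('J')(6, -6), Add(-1, -23)), -18) = Add(Mul(Mul(-1, 6), Add(-1, -23)), -18) = Add(Mul(-6, -24), -18) = Add(144, -18) = 126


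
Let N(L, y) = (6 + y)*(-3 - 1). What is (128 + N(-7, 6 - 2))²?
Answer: 7744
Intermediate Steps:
N(L, y) = -24 - 4*y (N(L, y) = (6 + y)*(-4) = -24 - 4*y)
(128 + N(-7, 6 - 2))² = (128 + (-24 - 4*(6 - 2)))² = (128 + (-24 - 4*4))² = (128 + (-24 - 16))² = (128 - 40)² = 88² = 7744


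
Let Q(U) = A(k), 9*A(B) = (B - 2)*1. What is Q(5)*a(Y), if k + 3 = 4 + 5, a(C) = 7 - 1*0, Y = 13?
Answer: 28/9 ≈ 3.1111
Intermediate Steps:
a(C) = 7 (a(C) = 7 + 0 = 7)
k = 6 (k = -3 + (4 + 5) = -3 + 9 = 6)
A(B) = -2/9 + B/9 (A(B) = ((B - 2)*1)/9 = ((-2 + B)*1)/9 = (-2 + B)/9 = -2/9 + B/9)
Q(U) = 4/9 (Q(U) = -2/9 + (⅑)*6 = -2/9 + ⅔ = 4/9)
Q(5)*a(Y) = (4/9)*7 = 28/9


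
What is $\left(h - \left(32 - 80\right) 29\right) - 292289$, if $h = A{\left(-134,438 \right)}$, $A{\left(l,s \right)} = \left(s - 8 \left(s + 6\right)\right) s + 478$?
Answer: $-1654351$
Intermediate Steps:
$A{\left(l,s \right)} = 478 + s \left(-48 - 7 s\right)$ ($A{\left(l,s \right)} = \left(s - 8 \left(6 + s\right)\right) s + 478 = \left(s - \left(48 + 8 s\right)\right) s + 478 = \left(-48 - 7 s\right) s + 478 = s \left(-48 - 7 s\right) + 478 = 478 + s \left(-48 - 7 s\right)$)
$h = -1363454$ ($h = 478 - 21024 - 7 \cdot 438^{2} = 478 - 21024 - 1342908 = -1363454$)
$\left(h - \left(32 - 80\right) 29\right) - 292289 = \left(-1363454 - \left(32 - 80\right) 29\right) - 292289 = \left(-1363454 - \left(-48\right) 29\right) - 292289 = \left(-1363454 - -1392\right) - 292289 = \left(-1363454 + 1392\right) - 292289 = -1362062 - 292289 = -1654351$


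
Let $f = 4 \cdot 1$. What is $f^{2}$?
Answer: $16$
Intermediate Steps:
$f = 4$
$f^{2} = 4^{2} = 16$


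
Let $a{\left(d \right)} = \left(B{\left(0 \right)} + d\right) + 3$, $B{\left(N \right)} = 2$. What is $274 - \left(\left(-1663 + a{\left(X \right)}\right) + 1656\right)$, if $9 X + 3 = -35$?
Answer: $\frac{2522}{9} \approx 280.22$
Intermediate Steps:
$X = - \frac{38}{9}$ ($X = - \frac{1}{3} + \frac{1}{9} \left(-35\right) = - \frac{1}{3} - \frac{35}{9} = - \frac{38}{9} \approx -4.2222$)
$a{\left(d \right)} = 5 + d$ ($a{\left(d \right)} = \left(2 + d\right) + 3 = 5 + d$)
$274 - \left(\left(-1663 + a{\left(X \right)}\right) + 1656\right) = 274 - \left(\left(-1663 + \left(5 - \frac{38}{9}\right)\right) + 1656\right) = 274 - \left(\left(-1663 + \frac{7}{9}\right) + 1656\right) = 274 - \left(- \frac{14960}{9} + 1656\right) = 274 - - \frac{56}{9} = 274 + \frac{56}{9} = \frac{2522}{9}$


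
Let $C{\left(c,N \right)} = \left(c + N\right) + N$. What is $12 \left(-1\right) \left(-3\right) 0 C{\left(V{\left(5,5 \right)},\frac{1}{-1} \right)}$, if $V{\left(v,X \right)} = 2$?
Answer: $0$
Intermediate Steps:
$C{\left(c,N \right)} = c + 2 N$ ($C{\left(c,N \right)} = \left(N + c\right) + N = c + 2 N$)
$12 \left(-1\right) \left(-3\right) 0 C{\left(V{\left(5,5 \right)},\frac{1}{-1} \right)} = 12 \left(-1\right) \left(-3\right) 0 \left(2 + \frac{2}{-1}\right) = 12 \cdot 3 \cdot 0 \left(2 + 2 \left(-1\right)\right) = 12 \cdot 0 \left(2 - 2\right) = 0 \cdot 0 = 0$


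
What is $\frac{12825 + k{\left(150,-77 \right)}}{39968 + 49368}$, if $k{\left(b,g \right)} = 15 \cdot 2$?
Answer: $\frac{12855}{89336} \approx 0.14389$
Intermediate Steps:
$k{\left(b,g \right)} = 30$
$\frac{12825 + k{\left(150,-77 \right)}}{39968 + 49368} = \frac{12825 + 30}{39968 + 49368} = \frac{12855}{89336}$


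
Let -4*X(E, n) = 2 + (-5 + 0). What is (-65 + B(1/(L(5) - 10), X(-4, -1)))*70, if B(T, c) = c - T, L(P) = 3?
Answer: -8975/2 ≈ -4487.5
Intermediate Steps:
X(E, n) = ¾ (X(E, n) = -(2 + (-5 + 0))/4 = -(2 - 5)/4 = -¼*(-3) = ¾)
(-65 + B(1/(L(5) - 10), X(-4, -1)))*70 = (-65 + (¾ - 1/(3 - 10)))*70 = (-65 + (¾ - 1/(-7)))*70 = (-65 + (¾ - 1*(-⅐)))*70 = (-65 + (¾ + ⅐))*70 = (-65 + 25/28)*70 = -1795/28*70 = -8975/2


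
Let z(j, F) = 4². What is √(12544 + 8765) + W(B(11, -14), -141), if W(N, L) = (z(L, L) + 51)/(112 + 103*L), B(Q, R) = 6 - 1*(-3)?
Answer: -67/14411 + √21309 ≈ 145.97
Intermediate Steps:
z(j, F) = 16
B(Q, R) = 9 (B(Q, R) = 6 + 3 = 9)
W(N, L) = 67/(112 + 103*L) (W(N, L) = (16 + 51)/(112 + 103*L) = 67/(112 + 103*L))
√(12544 + 8765) + W(B(11, -14), -141) = √(12544 + 8765) + 67/(112 + 103*(-141)) = √21309 + 67/(112 - 14523) = √21309 + 67/(-14411) = √21309 + 67*(-1/14411) = √21309 - 67/14411 = -67/14411 + √21309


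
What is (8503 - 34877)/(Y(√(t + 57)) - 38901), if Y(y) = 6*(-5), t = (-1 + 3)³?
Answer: 26374/38931 ≈ 0.67745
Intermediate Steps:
t = 8 (t = 2³ = 8)
Y(y) = -30
(8503 - 34877)/(Y(√(t + 57)) - 38901) = (8503 - 34877)/(-30 - 38901) = -26374/(-38931) = -26374*(-1/38931) = 26374/38931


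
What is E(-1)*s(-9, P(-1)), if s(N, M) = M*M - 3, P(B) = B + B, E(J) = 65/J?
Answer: -65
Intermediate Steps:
P(B) = 2*B
s(N, M) = -3 + M² (s(N, M) = M² - 3 = -3 + M²)
E(-1)*s(-9, P(-1)) = (65/(-1))*(-3 + (2*(-1))²) = (65*(-1))*(-3 + (-2)²) = -65*(-3 + 4) = -65*1 = -65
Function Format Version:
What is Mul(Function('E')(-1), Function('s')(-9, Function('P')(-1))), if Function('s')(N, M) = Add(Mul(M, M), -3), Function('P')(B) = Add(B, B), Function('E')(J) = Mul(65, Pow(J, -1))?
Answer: -65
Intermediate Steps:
Function('P')(B) = Mul(2, B)
Function('s')(N, M) = Add(-3, Pow(M, 2)) (Function('s')(N, M) = Add(Pow(M, 2), -3) = Add(-3, Pow(M, 2)))
Mul(Function('E')(-1), Function('s')(-9, Function('P')(-1))) = Mul(Mul(65, Pow(-1, -1)), Add(-3, Pow(Mul(2, -1), 2))) = Mul(Mul(65, -1), Add(-3, Pow(-2, 2))) = Mul(-65, Add(-3, 4)) = Mul(-65, 1) = -65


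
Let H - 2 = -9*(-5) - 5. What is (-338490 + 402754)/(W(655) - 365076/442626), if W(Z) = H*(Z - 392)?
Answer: 1185204886/203703405 ≈ 5.8183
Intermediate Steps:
H = 42 (H = 2 + (-9*(-5) - 5) = 2 + (45 - 5) = 2 + 40 = 42)
W(Z) = -16464 + 42*Z (W(Z) = 42*(Z - 392) = 42*(-392 + Z) = -16464 + 42*Z)
(-338490 + 402754)/(W(655) - 365076/442626) = (-338490 + 402754)/((-16464 + 42*655) - 365076/442626) = 64264/((-16464 + 27510) - 365076*1/442626) = 64264/(11046 - 60846/73771) = 64264/(814813620/73771) = 64264*(73771/814813620) = 1185204886/203703405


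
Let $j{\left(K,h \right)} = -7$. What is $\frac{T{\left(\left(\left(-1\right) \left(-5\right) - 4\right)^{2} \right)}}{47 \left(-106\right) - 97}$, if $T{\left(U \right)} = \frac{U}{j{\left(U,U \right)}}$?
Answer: $\frac{1}{35553} \approx 2.8127 \cdot 10^{-5}$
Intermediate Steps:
$T{\left(U \right)} = - \frac{U}{7}$ ($T{\left(U \right)} = \frac{U}{-7} = U \left(- \frac{1}{7}\right) = - \frac{U}{7}$)
$\frac{T{\left(\left(\left(-1\right) \left(-5\right) - 4\right)^{2} \right)}}{47 \left(-106\right) - 97} = \frac{\left(- \frac{1}{7}\right) \left(\left(-1\right) \left(-5\right) - 4\right)^{2}}{47 \left(-106\right) - 97} = \frac{\left(- \frac{1}{7}\right) \left(5 - 4\right)^{2}}{-4982 - 97} = \frac{\left(- \frac{1}{7}\right) 1^{2}}{-5079} = \left(- \frac{1}{7}\right) 1 \left(- \frac{1}{5079}\right) = \left(- \frac{1}{7}\right) \left(- \frac{1}{5079}\right) = \frac{1}{35553}$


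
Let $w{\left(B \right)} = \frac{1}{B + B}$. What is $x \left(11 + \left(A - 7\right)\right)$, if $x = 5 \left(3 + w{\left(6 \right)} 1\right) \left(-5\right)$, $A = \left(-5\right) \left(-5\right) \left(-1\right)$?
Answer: $\frac{6475}{4} \approx 1618.8$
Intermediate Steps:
$w{\left(B \right)} = \frac{1}{2 B}$
$A = -25$ ($A = 25 \left(-1\right) = -25$)
$x = - \frac{925}{12}$ ($x = 5 \left(3 + \frac{1}{2 \cdot 6} \cdot 1\right) \left(-5\right) = 5 \left(3 + \frac{1}{2} \cdot \frac{1}{6} \cdot 1\right) \left(-5\right) = 5 \left(3 + \frac{1}{12} \cdot 1\right) \left(-5\right) = 5 \left(3 + \frac{1}{12}\right) \left(-5\right) = 5 \cdot \frac{37}{12} \left(-5\right) = \frac{185}{12} \left(-5\right) = - \frac{925}{12} \approx -77.083$)
$x \left(11 + \left(A - 7\right)\right) = - \frac{925 \left(11 - 32\right)}{12} = \left(- \frac{925}{12}\right) \left(-21\right) = \frac{6475}{4}$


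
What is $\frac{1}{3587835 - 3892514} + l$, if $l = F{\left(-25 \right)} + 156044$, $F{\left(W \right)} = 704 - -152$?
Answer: $\frac{47804135099}{304679} \approx 1.569 \cdot 10^{5}$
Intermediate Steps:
$F{\left(W \right)} = 856$ ($F{\left(W \right)} = 704 + 152 = 856$)
$l = 156900$ ($l = 856 + 156044 = 156900$)
$\frac{1}{3587835 - 3892514} + l = \frac{1}{3587835 - 3892514} + 156900 = \frac{1}{-304679} + 156900 = - \frac{1}{304679} + 156900 = \frac{47804135099}{304679}$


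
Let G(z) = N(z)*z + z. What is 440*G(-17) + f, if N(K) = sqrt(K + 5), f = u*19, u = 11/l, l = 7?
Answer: -52151/7 - 14960*I*sqrt(3) ≈ -7450.1 - 25911.0*I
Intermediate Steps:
u = 11/7 ≈ 1.5714
f = 209/7 (f = (11/7)*19 = 209/7 ≈ 29.857)
N(K) = sqrt(5 + K)
G(z) = z + z*sqrt(5 + z) (G(z) = sqrt(5 + z)*z + z = z*sqrt(5 + z) + z = z + z*sqrt(5 + z))
440*G(-17) + f = 440*(-17*(1 + sqrt(5 - 17))) + 209/7 = 440*(-17*(1 + sqrt(-12))) + 209/7 = 440*(-17*(1 + 2*I*sqrt(3))) + 209/7 = 440*(-17 - 34*I*sqrt(3)) + 209/7 = (-7480 - 14960*I*sqrt(3)) + 209/7 = -52151/7 - 14960*I*sqrt(3)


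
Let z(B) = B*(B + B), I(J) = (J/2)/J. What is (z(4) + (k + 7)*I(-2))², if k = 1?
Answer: 1296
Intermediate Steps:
I(J) = ½ (I(J) = (J*(½))/J = (J/2)/J = ½)
z(B) = 2*B² (z(B) = B*(2*B) = 2*B²)
(z(4) + (k + 7)*I(-2))² = (2*4² + (1 + 7)*(½))² = (2*16 + 8*(½))² = (32 + 4)² = 36² = 1296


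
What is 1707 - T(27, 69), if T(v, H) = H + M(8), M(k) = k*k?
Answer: 1574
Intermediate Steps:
M(k) = k²
T(v, H) = 64 + H (T(v, H) = H + 8² = H + 64 = 64 + H)
1707 - T(27, 69) = 1707 - (64 + 69) = 1707 - 1*133 = 1707 - 133 = 1574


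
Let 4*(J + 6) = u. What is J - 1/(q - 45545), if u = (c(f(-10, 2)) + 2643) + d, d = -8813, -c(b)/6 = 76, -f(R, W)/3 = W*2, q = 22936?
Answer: -75174923/45218 ≈ -1662.5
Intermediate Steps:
f(R, W) = -6*W (f(R, W) = -3*W*2 = -6*W)
c(b) = -456 (c(b) = -6*76 = -456)
u = -6626 (u = (-456 + 2643) - 8813 = 2187 - 8813 = -6626)
J = -3325/2 (J = -6 + (1/4)*(-6626) = -6 - 3313/2 = -3325/2 ≈ -1662.5)
J - 1/(q - 45545) = -3325/2 - 1/(22936 - 45545) = -3325/2 - 1/(-22609) = -3325/2 - 1*(-1/22609) = -3325/2 + 1/22609 = -75174923/45218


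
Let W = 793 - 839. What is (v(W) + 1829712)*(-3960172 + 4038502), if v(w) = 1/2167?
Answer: 310577345938650/2167 ≈ 1.4332e+11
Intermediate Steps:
W = -46
v(w) = 1/2167
(v(W) + 1829712)*(-3960172 + 4038502) = (1/2167 + 1829712)*(-3960172 + 4038502) = (3964985905/2167)*78330 = 310577345938650/2167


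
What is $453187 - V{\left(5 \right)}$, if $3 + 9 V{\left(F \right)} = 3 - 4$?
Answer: $\frac{4078687}{9} \approx 4.5319 \cdot 10^{5}$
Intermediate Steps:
$V{\left(F \right)} = - \frac{4}{9}$ ($V{\left(F \right)} = - \frac{1}{3} + \frac{3 - 4}{9} = - \frac{1}{3} + \frac{1}{9} \left(-1\right) = - \frac{1}{3} - \frac{1}{9} = - \frac{4}{9}$)
$453187 - V{\left(5 \right)} = 453187 - - \frac{4}{9} = 453187 + \frac{4}{9} = \frac{4078687}{9}$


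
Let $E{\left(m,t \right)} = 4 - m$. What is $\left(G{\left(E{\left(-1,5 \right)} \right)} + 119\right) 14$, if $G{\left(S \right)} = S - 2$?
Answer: $1708$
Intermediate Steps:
$G{\left(S \right)} = -2 + S$ ($G{\left(S \right)} = S - 2 = -2 + S$)
$\left(G{\left(E{\left(-1,5 \right)} \right)} + 119\right) 14 = \left(\left(-2 + \left(4 - -1\right)\right) + 119\right) 14 = \left(\left(-2 + \left(4 + 1\right)\right) + 119\right) 14 = \left(\left(-2 + 5\right) + 119\right) 14 = \left(3 + 119\right) 14 = 122 \cdot 14 = 1708$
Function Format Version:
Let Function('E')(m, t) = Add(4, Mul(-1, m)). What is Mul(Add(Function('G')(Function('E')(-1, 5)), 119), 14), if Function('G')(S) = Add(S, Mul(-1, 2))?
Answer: 1708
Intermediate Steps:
Function('G')(S) = Add(-2, S) (Function('G')(S) = Add(S, -2) = Add(-2, S))
Mul(Add(Function('G')(Function('E')(-1, 5)), 119), 14) = Mul(Add(Add(-2, Add(4, Mul(-1, -1))), 119), 14) = Mul(Add(Add(-2, Add(4, 1)), 119), 14) = Mul(Add(Add(-2, 5), 119), 14) = Mul(Add(3, 119), 14) = Mul(122, 14) = 1708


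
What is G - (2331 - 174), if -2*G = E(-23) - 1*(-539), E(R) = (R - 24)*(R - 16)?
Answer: -3343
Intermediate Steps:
E(R) = (-24 + R)*(-16 + R)
G = -1186 (G = -((384 + (-23)² - 40*(-23)) - 1*(-539))/2 = -((384 + 529 + 920) + 539)/2 = -(1833 + 539)/2 = -½*2372 = -1186)
G - (2331 - 174) = -1186 - (2331 - 174) = -1186 - 1*2157 = -1186 - 2157 = -3343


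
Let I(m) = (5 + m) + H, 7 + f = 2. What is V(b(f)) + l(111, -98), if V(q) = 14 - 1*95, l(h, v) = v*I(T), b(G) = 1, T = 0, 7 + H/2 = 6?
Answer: -375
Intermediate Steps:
H = -2 (H = -14 + 2*6 = -14 + 12 = -2)
f = -5 (f = -7 + 2 = -5)
I(m) = 3 + m (I(m) = (5 + m) - 2 = 3 + m)
l(h, v) = 3*v (l(h, v) = v*(3 + 0) = v*3 = 3*v)
V(q) = -81 (V(q) = 14 - 95 = -81)
V(b(f)) + l(111, -98) = -81 + 3*(-98) = -81 - 294 = -375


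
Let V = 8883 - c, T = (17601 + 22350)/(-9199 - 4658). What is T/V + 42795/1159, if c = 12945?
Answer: 267650466971/7248532034 ≈ 36.925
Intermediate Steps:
T = -13317/4619 (T = 39951/(-13857) = 39951*(-1/13857) = -13317/4619 ≈ -2.8831)
V = -4062 (V = 8883 - 1*12945 = 8883 - 12945 = -4062)
T/V + 42795/1159 = -13317/4619/(-4062) + 42795/1159 = -13317/4619*(-1/4062) + 42795*(1/1159) = 4439/6254126 + 42795/1159 = 267650466971/7248532034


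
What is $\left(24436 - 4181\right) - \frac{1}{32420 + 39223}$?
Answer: $\frac{1451128964}{71643} \approx 20255.0$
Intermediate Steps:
$\left(24436 - 4181\right) - \frac{1}{32420 + 39223} = 20255 - \frac{1}{71643} = \frac{1451128964}{71643}$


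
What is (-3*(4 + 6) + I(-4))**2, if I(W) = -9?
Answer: 1521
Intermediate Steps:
(-3*(4 + 6) + I(-4))**2 = (-3*(4 + 6) - 9)**2 = (-3*10 - 9)**2 = (-30 - 9)**2 = (-39)**2 = 1521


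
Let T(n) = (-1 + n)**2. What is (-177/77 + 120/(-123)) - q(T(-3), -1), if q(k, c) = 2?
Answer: -16651/3157 ≈ -5.2743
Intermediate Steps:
(-177/77 + 120/(-123)) - q(T(-3), -1) = (-177/77 + 120/(-123)) - 1*2 = (-177*1/77 + 120*(-1/123)) - 2 = (-177/77 - 40/41) - 2 = -10337/3157 - 2 = -16651/3157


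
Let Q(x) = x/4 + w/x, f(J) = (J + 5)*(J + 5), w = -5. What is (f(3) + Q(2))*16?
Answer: 992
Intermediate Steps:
f(J) = (5 + J)² (f(J) = (5 + J)*(5 + J) = (5 + J)²)
Q(x) = -5/x + x/4 (Q(x) = x/4 - 5/x = -5/x + x/4)
(f(3) + Q(2))*16 = ((5 + 3)² + (-5/2 + (¼)*2))*16 = (8² + (-5*½ + ½))*16 = (64 + (-5/2 + ½))*16 = (64 - 2)*16 = 62*16 = 992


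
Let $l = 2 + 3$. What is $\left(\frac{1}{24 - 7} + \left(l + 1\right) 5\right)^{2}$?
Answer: $\frac{261121}{289} \approx 903.53$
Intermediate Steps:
$l = 5$
$\left(\frac{1}{24 - 7} + \left(l + 1\right) 5\right)^{2} = \left(\frac{1}{24 - 7} + \left(5 + 1\right) 5\right)^{2} = \left(\frac{1}{24 - 7} + 6 \cdot 5\right)^{2} = \left(\frac{1}{17} + 30\right)^{2} = \left(\frac{511}{17}\right)^{2} = \frac{261121}{289}$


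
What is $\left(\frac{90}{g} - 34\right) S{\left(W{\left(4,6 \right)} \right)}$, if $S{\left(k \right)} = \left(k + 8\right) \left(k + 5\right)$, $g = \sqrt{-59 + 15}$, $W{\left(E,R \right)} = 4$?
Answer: $-3672 - \frac{4860 i \sqrt{11}}{11} \approx -3672.0 - 1465.3 i$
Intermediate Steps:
$g = 2 i \sqrt{11}$ ($g = \sqrt{-44} = 2 i \sqrt{11} \approx 6.6332 i$)
$S{\left(k \right)} = \left(5 + k\right) \left(8 + k\right)$ ($S{\left(k \right)} = \left(8 + k\right) \left(5 + k\right) = \left(5 + k\right) \left(8 + k\right)$)
$\left(\frac{90}{g} - 34\right) S{\left(W{\left(4,6 \right)} \right)} = \left(\frac{90}{2 i \sqrt{11}} - 34\right) \left(40 + 4^{2} + 13 \cdot 4\right) = \left(90 \left(- \frac{i \sqrt{11}}{22}\right) - 34\right) \left(40 + 16 + 52\right) = \left(- \frac{45 i \sqrt{11}}{11} - 34\right) 108 = \left(-34 - \frac{45 i \sqrt{11}}{11}\right) 108 = -3672 - \frac{4860 i \sqrt{11}}{11}$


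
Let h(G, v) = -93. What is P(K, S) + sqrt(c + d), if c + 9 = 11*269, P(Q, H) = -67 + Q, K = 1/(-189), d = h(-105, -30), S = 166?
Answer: -12664/189 + sqrt(2857) ≈ -13.554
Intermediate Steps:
d = -93
K = -1/189 ≈ -0.0052910
c = 2950 (c = -9 + 11*269 = -9 + 2959 = 2950)
P(K, S) + sqrt(c + d) = (-67 - 1/189) + sqrt(2950 - 93) = -12664/189 + sqrt(2857)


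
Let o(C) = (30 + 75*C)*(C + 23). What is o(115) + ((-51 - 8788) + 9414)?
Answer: 1194965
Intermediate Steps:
o(C) = (23 + C)*(30 + 75*C) (o(C) = (30 + 75*C)*(23 + C) = (23 + C)*(30 + 75*C))
o(115) + ((-51 - 8788) + 9414) = (690 + 75*115² + 1755*115) + ((-51 - 8788) + 9414) = (690 + 75*13225 + 201825) + (-8839 + 9414) = (690 + 991875 + 201825) + 575 = 1194390 + 575 = 1194965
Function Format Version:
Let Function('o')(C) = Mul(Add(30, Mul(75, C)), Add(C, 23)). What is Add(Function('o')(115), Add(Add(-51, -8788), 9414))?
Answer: 1194965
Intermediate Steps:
Function('o')(C) = Mul(Add(23, C), Add(30, Mul(75, C))) (Function('o')(C) = Mul(Add(30, Mul(75, C)), Add(23, C)) = Mul(Add(23, C), Add(30, Mul(75, C))))
Add(Function('o')(115), Add(Add(-51, -8788), 9414)) = Add(Add(690, Mul(75, Pow(115, 2)), Mul(1755, 115)), Add(Add(-51, -8788), 9414)) = Add(Add(690, Mul(75, 13225), 201825), Add(-8839, 9414)) = Add(Add(690, 991875, 201825), 575) = Add(1194390, 575) = 1194965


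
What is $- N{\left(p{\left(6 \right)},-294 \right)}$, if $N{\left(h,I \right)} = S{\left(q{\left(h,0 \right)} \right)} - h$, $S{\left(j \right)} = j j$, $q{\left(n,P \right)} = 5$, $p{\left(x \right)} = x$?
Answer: $-19$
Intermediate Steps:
$S{\left(j \right)} = j^{2}$
$N{\left(h,I \right)} = 25 - h$ ($N{\left(h,I \right)} = 5^{2} - h = 25 - h$)
$- N{\left(p{\left(6 \right)},-294 \right)} = - (25 - 6) = \left(-1\right) 19 = -19$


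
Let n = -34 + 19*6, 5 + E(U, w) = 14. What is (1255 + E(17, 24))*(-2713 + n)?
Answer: -3328112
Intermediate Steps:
E(U, w) = 9 (E(U, w) = -5 + 14 = 9)
n = 80 (n = -34 + 114 = 80)
(1255 + E(17, 24))*(-2713 + n) = (1255 + 9)*(-2713 + 80) = 1264*(-2633) = -3328112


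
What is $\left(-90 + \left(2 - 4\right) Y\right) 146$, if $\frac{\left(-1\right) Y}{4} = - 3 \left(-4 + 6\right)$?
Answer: $-20148$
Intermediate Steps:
$Y = 24$ ($Y = - 4 \left(- 3 \left(-4 + 6\right)\right) = - 4 \left(\left(-3\right) 2\right) = \left(-4\right) \left(-6\right) = 24$)
$\left(-90 + \left(2 - 4\right) Y\right) 146 = \left(-90 + \left(2 - 4\right) 24\right) 146 = \left(-90 - 48\right) 146 = \left(-138\right) 146 = -20148$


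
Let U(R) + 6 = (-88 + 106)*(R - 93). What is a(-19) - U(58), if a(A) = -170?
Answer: 466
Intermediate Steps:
U(R) = -1680 + 18*R (U(R) = -6 + (-88 + 106)*(R - 93) = -6 + 18*(-93 + R) = -6 + (-1674 + 18*R) = -1680 + 18*R)
a(-19) - U(58) = -170 - (-1680 + 18*58) = -170 - (-1680 + 1044) = -170 - 1*(-636) = -170 + 636 = 466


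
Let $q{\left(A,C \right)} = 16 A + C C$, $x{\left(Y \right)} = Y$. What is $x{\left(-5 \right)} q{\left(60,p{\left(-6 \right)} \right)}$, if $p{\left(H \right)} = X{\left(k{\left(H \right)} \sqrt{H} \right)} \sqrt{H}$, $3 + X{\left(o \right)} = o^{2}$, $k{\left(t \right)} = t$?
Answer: $1434030$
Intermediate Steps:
$X{\left(o \right)} = -3 + o^{2}$
$p{\left(H \right)} = \sqrt{H} \left(-3 + H^{3}\right)$ ($p{\left(H \right)} = \left(-3 + \left(H \sqrt{H}\right)^{2}\right) \sqrt{H} = \left(-3 + \left(H^{\frac{3}{2}}\right)^{2}\right) \sqrt{H} = \left(-3 + H^{3}\right) \sqrt{H} = \sqrt{H} \left(-3 + H^{3}\right)$)
$q{\left(A,C \right)} = C^{2} + 16 A$ ($q{\left(A,C \right)} = 16 A + C^{2} = C^{2} + 16 A$)
$x{\left(-5 \right)} q{\left(60,p{\left(-6 \right)} \right)} = - 5 \left(\left(\sqrt{-6} \left(-3 + \left(-6\right)^{3}\right)\right)^{2} + 16 \cdot 60\right) = - 5 \left(\left(i \sqrt{6} \left(-3 - 216\right)\right)^{2} + 960\right) = - 5 \left(\left(i \sqrt{6} \left(-219\right)\right)^{2} + 960\right) = - 5 \left(\left(- 219 i \sqrt{6}\right)^{2} + 960\right) = - 5 \left(-287766 + 960\right) = \left(-5\right) \left(-286806\right) = 1434030$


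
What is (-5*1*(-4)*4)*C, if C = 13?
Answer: 1040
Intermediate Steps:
(-5*1*(-4)*4)*C = -5*1*(-4)*4*13 = -(-20)*4*13 = -5*(-16)*13 = 80*13 = 1040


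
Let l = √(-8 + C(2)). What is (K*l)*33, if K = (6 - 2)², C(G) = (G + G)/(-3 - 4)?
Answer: 1056*I*√105/7 ≈ 1545.8*I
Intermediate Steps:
C(G) = -2*G/7 (C(G) = (2*G)/(-7) = (2*G)*(-⅐) = -2*G/7)
K = 16 (K = 4² = 16)
l = 2*I*√105/7 (l = √(-8 - 2/7*2) = √(-8 - 4/7) = √(-60/7) = 2*I*√105/7 ≈ 2.9277*I)
(K*l)*33 = (16*(2*I*√105/7))*33 = (32*I*√105/7)*33 = 1056*I*√105/7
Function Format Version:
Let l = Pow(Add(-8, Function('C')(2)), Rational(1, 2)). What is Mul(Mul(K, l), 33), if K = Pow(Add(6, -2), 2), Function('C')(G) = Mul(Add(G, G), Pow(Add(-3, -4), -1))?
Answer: Mul(Rational(1056, 7), I, Pow(105, Rational(1, 2))) ≈ Mul(1545.8, I)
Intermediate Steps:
Function('C')(G) = Mul(Rational(-2, 7), G) (Function('C')(G) = Mul(Mul(2, G), Pow(-7, -1)) = Mul(Mul(2, G), Rational(-1, 7)) = Mul(Rational(-2, 7), G))
K = 16 (K = Pow(4, 2) = 16)
l = Mul(Rational(2, 7), I, Pow(105, Rational(1, 2))) (l = Pow(Add(-8, Mul(Rational(-2, 7), 2)), Rational(1, 2)) = Pow(Add(-8, Rational(-4, 7)), Rational(1, 2)) = Pow(Rational(-60, 7), Rational(1, 2)) = Mul(Rational(2, 7), I, Pow(105, Rational(1, 2))) ≈ Mul(2.9277, I))
Mul(Mul(K, l), 33) = Mul(Mul(16, Mul(Rational(2, 7), I, Pow(105, Rational(1, 2)))), 33) = Mul(Mul(Rational(32, 7), I, Pow(105, Rational(1, 2))), 33) = Mul(Rational(1056, 7), I, Pow(105, Rational(1, 2)))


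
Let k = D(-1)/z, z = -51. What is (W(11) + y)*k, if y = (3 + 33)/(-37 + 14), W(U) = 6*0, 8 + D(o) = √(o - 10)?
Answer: -96/391 + 12*I*√11/391 ≈ -0.24552 + 0.10179*I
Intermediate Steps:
D(o) = -8 + √(-10 + o) (D(o) = -8 + √(o - 10) = -8 + √(-10 + o))
W(U) = 0
y = -36/23 (y = 36/(-23) = 36*(-1/23) = -36/23 ≈ -1.5652)
k = 8/51 - I*√11/51 (k = (-8 + √(-10 - 1))/(-51) = (-8 + √(-11))*(-1/51) = (-8 + I*√11)*(-1/51) = 8/51 - I*√11/51 ≈ 0.15686 - 0.065032*I)
(W(11) + y)*k = (0 - 36/23)*(8/51 - I*√11/51) = -36*(8/51 - I*√11/51)/23 = -96/391 + 12*I*√11/391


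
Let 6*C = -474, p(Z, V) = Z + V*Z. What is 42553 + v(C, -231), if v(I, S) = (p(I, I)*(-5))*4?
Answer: -80687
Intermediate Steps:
C = -79 (C = (⅙)*(-474) = -79)
v(I, S) = -20*I*(1 + I) (v(I, S) = ((I*(1 + I))*(-5))*4 = -5*I*(1 + I)*4 = -20*I*(1 + I))
42553 + v(C, -231) = 42553 - 20*(-79)*(1 - 79) = 42553 - 20*(-79)*(-78) = 42553 - 123240 = -80687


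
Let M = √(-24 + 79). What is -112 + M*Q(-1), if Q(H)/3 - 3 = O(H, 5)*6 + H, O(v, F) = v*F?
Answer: -112 - 84*√55 ≈ -734.96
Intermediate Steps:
O(v, F) = F*v
Q(H) = 9 + 93*H (Q(H) = 9 + 3*((5*H)*6 + H) = 9 + 3*(30*H + H) = 9 + 3*(31*H) = 9 + 93*H)
M = √55 ≈ 7.4162
-112 + M*Q(-1) = -112 + √55*(9 + 93*(-1)) = -112 + √55*(9 - 93) = -112 + √55*(-84) = -112 - 84*√55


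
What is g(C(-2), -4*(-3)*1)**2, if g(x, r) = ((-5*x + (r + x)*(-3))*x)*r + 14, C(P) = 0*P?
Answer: 196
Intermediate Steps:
C(P) = 0
g(x, r) = 14 + r*x*(-8*x - 3*r) (g(x, r) = ((-5*x + (-3*r - 3*x))*x)*r + 14 = ((-8*x - 3*r)*x)*r + 14 = (x*(-8*x - 3*r))*r + 14 = r*x*(-8*x - 3*r) + 14 = 14 + r*x*(-8*x - 3*r))
g(C(-2), -4*(-3)*1)**2 = (14 - 8*-4*(-3)*1*0**2 - 3*0*(-4*(-3)*1)**2)**2 = (14 - 8*12*1*0 - 3*0*(12*1)**2)**2 = (14 - 8*12*0 - 3*0*12**2)**2 = (14 + 0 - 3*0*144)**2 = (14 + 0 + 0)**2 = 14**2 = 196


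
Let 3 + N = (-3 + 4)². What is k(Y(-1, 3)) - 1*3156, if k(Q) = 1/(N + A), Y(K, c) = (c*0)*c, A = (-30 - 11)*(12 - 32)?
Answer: -2581607/818 ≈ -3156.0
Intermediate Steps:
N = -2 (N = -3 + (-3 + 4)² = -3 + 1² = -3 + 1 = -2)
A = 820 (A = -41*(-20) = 820)
Y(K, c) = 0 (Y(K, c) = 0*c = 0)
k(Q) = 1/818 (k(Q) = 1/(-2 + 820) = 1/818)
k(Y(-1, 3)) - 1*3156 = 1/818 - 1*3156 = 1/818 - 3156 = -2581607/818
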